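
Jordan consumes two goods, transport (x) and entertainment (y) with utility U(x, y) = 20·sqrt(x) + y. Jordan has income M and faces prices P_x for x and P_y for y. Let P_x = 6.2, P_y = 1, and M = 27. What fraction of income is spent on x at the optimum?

share on x = 0.5974

Set MRS = P_x/P_y: 10·x^(−1/2) = P_x/P_y.
Thus x* = (10·P_y/P_x)² — independent of M — with the rest of income spent on y.
Plugging in: x* = (10·1/6.2)² = 2.6015, y* = 10.871.
Expenditure on x: 6.2·2.6015 = 16.129; share = 0.5974.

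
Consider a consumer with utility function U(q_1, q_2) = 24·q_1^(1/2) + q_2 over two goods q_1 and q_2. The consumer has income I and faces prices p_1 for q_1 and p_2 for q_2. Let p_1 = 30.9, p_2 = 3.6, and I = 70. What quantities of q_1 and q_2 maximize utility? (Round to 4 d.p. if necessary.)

q_1* = 1.9546, q_2* = 2.6677

Utility is quasi-linear in q_2; the FOC for q_1 is 12/√q_1 = p_1/p_2.
Solve: √q_1 = 12·p_2/p_1, so q_1*(p_1,p_2) = (12·p_2/p_1)², and q_2* = (I − p_1·q_1*)/p_2.
Plugging in: q_1* = (12·3.6/30.9)² = 1.9546, q_2* = 2.6677.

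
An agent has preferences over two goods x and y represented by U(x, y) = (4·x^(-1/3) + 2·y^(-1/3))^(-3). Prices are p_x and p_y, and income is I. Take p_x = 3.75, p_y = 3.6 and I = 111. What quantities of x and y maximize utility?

Substitute y = (y/x)·x into the budget: x* = I/(p_x + p_y·(y/x)).
Numerically y/x = 0.61309, so x* = 111/(3.75 + 3.6·0.61309) = 18.6332 and y* = 0.61309·18.6332 = 11.4238.

x* = 18.6332, y* = 11.4238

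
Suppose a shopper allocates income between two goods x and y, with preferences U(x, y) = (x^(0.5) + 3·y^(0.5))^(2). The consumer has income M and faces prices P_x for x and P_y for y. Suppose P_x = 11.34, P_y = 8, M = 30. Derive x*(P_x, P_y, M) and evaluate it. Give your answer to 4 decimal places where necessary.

x* = 0.1923

MRS = MU_x/MU_y = (1/3)·(y/x)^(0.5). Set equal to P_x/P_y.
Hence y/x = (3·P_x/P_y)^(1/(0.5)), i.e. raised to the 2 power.
Substitute y = (y/x)·x into the budget: x* = M/(P_x + P_y·(y/x)).
Numerically y/x = 18.083756, so x* = 30/(11.34 + 8·18.083756) = 0.1923.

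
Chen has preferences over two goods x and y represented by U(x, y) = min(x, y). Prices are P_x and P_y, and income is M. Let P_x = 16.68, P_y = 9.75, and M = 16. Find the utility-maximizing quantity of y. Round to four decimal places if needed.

Leontief preferences: the optimum is at the kink where x/1 = y/1, i.e. y = x.
Budget: P_x·x + P_y·x = M, so (P_x + P_y)·x = M.
Demand: x*(P_x,P_y,M) = M/(P_x + P_y), y* = M/(P_x + P_y).
Here 16.68 + 9.75 = 26.43, giving y* = 0.6054.

y* = 0.6054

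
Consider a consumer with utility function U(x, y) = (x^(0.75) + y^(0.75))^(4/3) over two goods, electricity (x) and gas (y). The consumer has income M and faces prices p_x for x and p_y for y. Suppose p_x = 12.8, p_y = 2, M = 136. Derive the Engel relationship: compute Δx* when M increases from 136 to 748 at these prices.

MRS = MU_x/MU_y = (y/x)^(0.25). Set equal to p_x/p_y.
Solve for the ratio: y/x = [p_x/p_y]^(4).
With the ratio pinned down, the budget gives x* = M/(p_x + p_y·(y/x)) and y* = (y/x)·x*.
Numerically y/x = 1677.7216, so x* = 136/(12.8 + 2·1677.7216) = 0.0404.
At M' = 748: x* = 0.2221. Change: 0.2221 − 0.0404 = 0.1817.

Δx* = 0.1817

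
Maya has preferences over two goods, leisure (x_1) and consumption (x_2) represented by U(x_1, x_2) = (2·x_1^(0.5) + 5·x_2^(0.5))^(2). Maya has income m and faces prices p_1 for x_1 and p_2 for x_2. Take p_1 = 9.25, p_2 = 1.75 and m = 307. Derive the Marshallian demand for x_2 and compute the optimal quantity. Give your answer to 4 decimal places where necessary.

x_2* = 170.2743

From the CES first-order condition, (2/5)·(x_2/x_1)^(0.5) = p_1/p_2.
Solve for the ratio: x_2/x_1 = [(5/2)·p_1/p_2]^(2).
With the ratio pinned down, the budget gives x_1* = m/(p_1 + p_2·(x_2/x_1)) and x_2* = (x_2/x_1)·x_1*.
Numerically x_2/x_1 = 174.617347, so x_1* = 307/(9.25 + 1.75·174.617347) = 0.9751 and x_2* = 174.617347·0.9751 = 170.2743.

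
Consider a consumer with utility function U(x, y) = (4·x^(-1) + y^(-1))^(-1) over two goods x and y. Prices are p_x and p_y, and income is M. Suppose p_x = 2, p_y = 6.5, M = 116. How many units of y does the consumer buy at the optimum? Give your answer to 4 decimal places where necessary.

MU_x ∝ 4·x^(-2), MU_y ∝ y^(-2), so MRS = 4·(y/x)^(2) = p_x/p_y.
Hence y/x = ((1/4)·p_x/p_y)^(1/(2)), i.e. raised to the 0.5 power.
With the ratio pinned down, the budget gives x* = M/(p_x + p_y·(y/x)) and y* = (y/x)·x*.
Numerically y/x = 0.27735, so x* = 116/(2 + 6.5·0.27735) = 30.504 and y* = 0.27735·30.504 = 8.4603.

y* = 8.4603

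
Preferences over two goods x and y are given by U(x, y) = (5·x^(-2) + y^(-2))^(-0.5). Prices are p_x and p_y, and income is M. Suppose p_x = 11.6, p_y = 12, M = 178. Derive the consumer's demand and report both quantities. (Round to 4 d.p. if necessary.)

x* = 9.6015, y* = 5.5519

MU_x ∝ 5·x^(-3), MU_y ∝ y^(-3), so MRS = 5·(y/x)^(3) = p_x/p_y.
Hence y/x = ((1/5)·p_x/p_y)^(1/(3)), i.e. raised to the 1/3 power.
With the ratio pinned down, the budget gives x* = M/(p_x + p_y·(y/x)) and y* = (y/x)·x*.
Numerically y/x = 0.578232, so x* = 178/(11.6 + 12·0.578232) = 9.6015 and y* = 0.578232·9.6015 = 5.5519.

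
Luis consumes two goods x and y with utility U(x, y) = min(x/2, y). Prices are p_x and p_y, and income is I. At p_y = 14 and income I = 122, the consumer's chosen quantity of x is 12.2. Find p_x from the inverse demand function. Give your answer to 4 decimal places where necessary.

With perfect complements, no substitution: consume in ratio x:y = 2:1.
Budget: p_x·x + p_y·(1/2)·x = I, so (2·p_x + p_y)·x = 2·I.
Demand: x*(p_x,p_y,I) = 2·I/(2·p_x + p_y), y* = I/(2·p_x + p_y).
Set x* = 12.2 in the demand function and solve for p_x: p_x = 3.

p_x = 3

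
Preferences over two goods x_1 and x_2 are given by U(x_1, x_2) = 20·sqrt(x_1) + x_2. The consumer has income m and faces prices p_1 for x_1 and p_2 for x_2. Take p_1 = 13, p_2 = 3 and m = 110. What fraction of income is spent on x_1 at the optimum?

MU_x_1 = 10/√x_1, MU_x_2 = 1. Tangency: 10/√x_1 = p_1/p_2.
Thus x_1* = (10·p_2/p_1)² — independent of m — with the rest of income spent on x_2.
Plugging in: x_1* = (10·3/13)² = 5.3254, x_2* = 13.5897.
Expenditure on x_1: 13·5.3254 = 69.2308; share = 0.6294.

share on x_1 = 0.6294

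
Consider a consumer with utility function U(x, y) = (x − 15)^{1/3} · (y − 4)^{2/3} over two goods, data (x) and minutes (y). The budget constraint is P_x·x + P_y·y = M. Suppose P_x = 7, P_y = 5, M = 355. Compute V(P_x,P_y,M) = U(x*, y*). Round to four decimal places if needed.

This is Cobb-Douglas in (x−15, y−4): tangency gives 1/3·P_y·(y−4) = 2/3·P_x·(x−15).
After buying the subsistence bundle (15, 4), a share 1/3 of the remaining income goes to x: x* = 15 + 1/3·(M − 15P_x − 4P_y)/P_x.
Discretionary income = 355 − 15·7 − 4·5 = 230; x* = 15 + 1/3·230/7 = 25.9524; y* = 4 + 2/3·230/5 = 34.6667.
Utility at the optimum: U(25.9524, 34.6667) = 21.7577.

V = 21.7577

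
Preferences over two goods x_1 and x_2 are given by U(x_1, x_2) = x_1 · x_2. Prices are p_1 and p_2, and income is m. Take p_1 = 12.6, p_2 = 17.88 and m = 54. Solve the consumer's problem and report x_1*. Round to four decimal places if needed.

Tangency: MRS = x_2/x_1 = p_1/p_2.
So p_2·x_2 = p_1·x_1; combined with the budget, a share 0.5 of income goes to x_1.
Demand: x_1*(p_1,p_2,m) = 0.5·m/p_1 and x_2* = 0.5·m/p_2.
At p_1=12.6, p_2=17.88, m=54: x_1* = 0.5·54/12.6 = 2.1429.

x_1* = 2.1429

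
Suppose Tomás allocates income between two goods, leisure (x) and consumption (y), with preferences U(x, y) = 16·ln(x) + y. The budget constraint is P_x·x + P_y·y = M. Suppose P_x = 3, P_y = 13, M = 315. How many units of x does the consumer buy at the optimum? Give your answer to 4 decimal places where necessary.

x* = 69.3333

Set MRS = P_x/P_y: (16/x)/1 = P_x/P_y.
So x*(P_x,P_y) = 16·P_y/P_x, independent of income; and y* = (M − 16·P_y)/P_y.
At the given prices: x* = 16·13/3 = 69.3333.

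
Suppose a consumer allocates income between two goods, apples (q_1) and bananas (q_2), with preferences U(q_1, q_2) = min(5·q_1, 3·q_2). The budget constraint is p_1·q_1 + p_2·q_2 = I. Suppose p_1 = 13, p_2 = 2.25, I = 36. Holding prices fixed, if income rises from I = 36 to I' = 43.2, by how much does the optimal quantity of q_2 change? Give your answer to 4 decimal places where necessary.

Leontief preferences: the optimum is at the kink where q_1/3 = q_2/5, i.e. q_2 = (5/3)·q_1.
Budget: p_1·q_1 + p_2·(5/3)·q_1 = I, so (3·p_1 + 5·p_2)·q_1 = 3·I.
Demand: q_1*(p_1,p_2,I) = 3·I/(3·p_1 + 5·p_2), q_2* = 5·I/(3·p_1 + 5·p_2).
Here 3·13 + 5·2.25 = 50.25, giving q_2* = 3.5821.
At I' = 43.2: q_2* = 4.2985. Change: 4.2985 − 3.5821 = 0.7164.

Δq_2* = 0.7164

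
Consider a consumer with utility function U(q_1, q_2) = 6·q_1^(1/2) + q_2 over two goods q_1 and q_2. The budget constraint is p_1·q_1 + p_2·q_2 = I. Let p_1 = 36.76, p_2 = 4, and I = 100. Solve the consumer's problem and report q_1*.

Utility is quasi-linear in q_2; the FOC for q_1 is 3/√q_1 = p_1/p_2.
Thus q_1* = (3·p_2/p_1)² — independent of I — with the rest of income spent on q_2.
Plugging in: q_1* = (3·4/36.76)² = 0.1066.

q_1* = 0.1066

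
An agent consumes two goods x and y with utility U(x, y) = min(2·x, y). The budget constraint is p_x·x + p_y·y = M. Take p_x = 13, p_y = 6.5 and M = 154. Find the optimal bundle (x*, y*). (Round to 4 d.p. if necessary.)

x* = 5.9231, y* = 11.8462

With perfect complements, no substitution: consume in ratio x:y = 1:2.
Budget: p_x·x + p_y·2·x = M, so (p_x + 2·p_y)·x = M.
Demand: x*(p_x,p_y,M) = M/(p_x + 2·p_y), y* = 2·M/(p_x + 2·p_y).
Here 13 + 2·6.5 = 26, giving x* = 5.9231 and y* = 11.8462.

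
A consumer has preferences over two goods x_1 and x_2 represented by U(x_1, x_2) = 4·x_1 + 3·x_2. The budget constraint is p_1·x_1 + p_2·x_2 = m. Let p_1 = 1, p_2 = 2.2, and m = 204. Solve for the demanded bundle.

x_1* = 204, x_2* = 0

Perfect substitutes: compare marginal utility per dollar. 4/p_1 vs 3/p_2 → 4 vs 1.3636.
x_1 gives more utility per dollar, so spend all income on x_1: x_1* = m/p_1, x_2* = 0.
Numerically: x_1* = 204, x_2* = 0.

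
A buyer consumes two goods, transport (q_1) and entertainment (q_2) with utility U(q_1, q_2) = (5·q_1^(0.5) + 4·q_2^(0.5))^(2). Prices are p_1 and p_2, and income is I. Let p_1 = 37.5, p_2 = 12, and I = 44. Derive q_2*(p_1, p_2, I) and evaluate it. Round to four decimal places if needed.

MU_q_1 ∝ 5·q_1^(-0.5), MU_q_2 ∝ 4·q_2^(-0.5), so MRS = (5/4)·(q_2/q_1)^(0.5) = p_1/p_2.
Hence q_2/q_1 = ((4/5)·p_1/p_2)^(1/(0.5)), i.e. raised to the 2 power.
With the ratio pinned down, the budget gives q_1* = I/(p_1 + p_2·(q_2/q_1)) and q_2* = (q_2/q_1)·q_1*.
Numerically q_2/q_1 = 6.25, so q_1* = 44/(37.5 + 12·6.25) = 0.3911 and q_2* = 6.25·0.3911 = 2.4444.

q_2* = 2.4444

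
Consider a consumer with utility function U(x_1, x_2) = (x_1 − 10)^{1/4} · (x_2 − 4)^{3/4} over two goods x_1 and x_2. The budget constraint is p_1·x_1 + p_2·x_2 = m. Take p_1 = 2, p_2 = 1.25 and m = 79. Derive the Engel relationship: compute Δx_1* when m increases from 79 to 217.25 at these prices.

Δx_1* = 17.2812

Discretionary income = 79 − 10·2 − 4·1.25 = 54; x_1* = 10 + 0.25·54/2 = 16.75.
At m' = 217.25: x_1* = 34.0312. Change: 34.0312 − 16.75 = 17.2812.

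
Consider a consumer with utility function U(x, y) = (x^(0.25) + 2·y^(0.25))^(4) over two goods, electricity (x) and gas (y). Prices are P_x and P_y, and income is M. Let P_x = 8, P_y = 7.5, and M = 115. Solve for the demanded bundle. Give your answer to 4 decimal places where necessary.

x* = 4.0214, y* = 11.0439

Substitute y = (y/x)·x into the budget: x* = M/(P_x + P_y·(y/x)).
Numerically y/x = 2.746281, so x* = 115/(8 + 7.5·2.746281) = 4.0214 and y* = 2.746281·4.0214 = 11.0439.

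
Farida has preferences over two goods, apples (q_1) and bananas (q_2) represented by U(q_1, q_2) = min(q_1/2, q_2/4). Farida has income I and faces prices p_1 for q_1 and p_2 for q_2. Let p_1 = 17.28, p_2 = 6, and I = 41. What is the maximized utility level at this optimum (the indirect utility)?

V = 0.7001

With perfect complements, no substitution: consume in ratio q_1:q_2 = 2:4.
Budget: p_1·q_1 + p_2·2·q_1 = I, so (2·p_1 + 4·p_2)·q_1 = 2·I.
Demand: q_1*(p_1,p_2,I) = 2·I/(2·p_1 + 4·p_2), q_2* = 4·I/(2·p_1 + 4·p_2).
Here 2·17.28 + 4·6 = 58.56, giving q_1* = 1.4003 and q_2* = 2.8005.
Utility at the optimum: U(1.4003, 2.8005) = 0.7001.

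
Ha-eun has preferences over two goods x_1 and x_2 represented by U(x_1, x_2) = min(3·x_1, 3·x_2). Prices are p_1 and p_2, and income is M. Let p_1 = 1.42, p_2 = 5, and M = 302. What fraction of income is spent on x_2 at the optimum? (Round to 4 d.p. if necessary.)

With perfect complements, no substitution: consume in ratio x_1:x_2 = 3:3.
Budget: p_1·x_1 + p_2·x_1 = M, so (3·p_1 + 3·p_2)·x_1 = 3·M.
Demand: x_1*(p_1,p_2,M) = 3·M/(3·p_1 + 3·p_2), x_2* = 3·M/(3·p_1 + 3·p_2).
Here 3·1.42 + 3·5 = 19.26, giving x_1* = 47.0405 and x_2* = 47.0405.
Expenditure on x_2: 5·47.0405 = 235.2025; share = 0.7788.

share on x_2 = 0.7788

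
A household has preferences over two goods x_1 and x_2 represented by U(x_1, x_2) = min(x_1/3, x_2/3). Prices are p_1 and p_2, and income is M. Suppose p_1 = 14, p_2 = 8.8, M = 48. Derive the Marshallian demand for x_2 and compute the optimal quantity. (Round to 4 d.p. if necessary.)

Demand: x_1*(p_1,p_2,M) = 3·M/(3·p_1 + 3·p_2), x_2* = 3·M/(3·p_1 + 3·p_2).
Here 3·14 + 3·8.8 = 68.4, giving x_2* = 2.1053.

x_2* = 2.1053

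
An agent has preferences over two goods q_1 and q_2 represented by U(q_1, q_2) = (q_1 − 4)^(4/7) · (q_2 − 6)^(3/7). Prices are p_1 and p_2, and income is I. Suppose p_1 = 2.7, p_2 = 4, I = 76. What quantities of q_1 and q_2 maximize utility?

Let q_1' = q_1−4, q_2' = q_2−6. MRS = (4/3)·q_2'/q_1' = p_1/p_2.
After buying the subsistence bundle (4, 6), a share 4/7 of the remaining income goes to q_1: q_1* = 4 + 4/7·(I − 4p_1 − 6p_2)/p_1.
Discretionary income = 76 − 4·2.7 − 6·4 = 41.2; q_1* = 4 + 4/7·41.2/2.7 = 12.7196; q_2* = 6 + 3/7·41.2/4 = 10.4143.

q_1* = 12.7196, q_2* = 10.4143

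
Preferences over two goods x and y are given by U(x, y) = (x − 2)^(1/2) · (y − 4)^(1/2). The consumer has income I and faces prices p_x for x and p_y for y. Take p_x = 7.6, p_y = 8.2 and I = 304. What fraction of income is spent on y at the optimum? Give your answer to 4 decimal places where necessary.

This is Cobb-Douglas in (x−2, y−4): tangency gives 0.5·p_y·(y−4) = 0.5·p_x·(x−2).
After buying the subsistence bundle (2, 4), a share 0.5 of the remaining income goes to x: x* = 2 + 0.5·(I − 2p_x − 4p_y)/p_x.
Discretionary income = 304 − 2·7.6 − 4·8.2 = 256; x* = 2 + 0.5·256/7.6 = 18.8421; y* = 4 + 0.5·256/8.2 = 19.6098.
Expenditure on y: 8.2·19.6098 = 160.8; share = 0.5289.

share on y = 0.5289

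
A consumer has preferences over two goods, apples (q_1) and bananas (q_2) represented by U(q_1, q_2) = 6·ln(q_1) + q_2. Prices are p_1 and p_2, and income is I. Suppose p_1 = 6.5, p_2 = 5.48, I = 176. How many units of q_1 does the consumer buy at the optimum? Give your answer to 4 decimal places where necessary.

So q_1*(p_1,p_2) = 6·p_2/p_1, independent of income; and q_2* = (I − 6·p_2)/p_2.
At the given prices: q_1* = 6·5.48/6.5 = 5.0585.

q_1* = 5.0585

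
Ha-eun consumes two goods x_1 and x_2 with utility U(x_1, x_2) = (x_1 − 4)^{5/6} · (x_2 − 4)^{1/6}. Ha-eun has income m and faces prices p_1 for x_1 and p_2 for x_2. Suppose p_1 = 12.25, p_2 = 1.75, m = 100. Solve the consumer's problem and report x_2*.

After buying the subsistence bundle (4, 4), a share 5/6 of the remaining income goes to x_1: x_1* = 4 + 5/6·(m − 4p_1 − 4p_2)/p_1.
Discretionary income = 100 − 4·12.25 − 4·1.75 = 44; x_2* = 4 + 1/6·44/1.75 = 8.1905.

x_2* = 8.1905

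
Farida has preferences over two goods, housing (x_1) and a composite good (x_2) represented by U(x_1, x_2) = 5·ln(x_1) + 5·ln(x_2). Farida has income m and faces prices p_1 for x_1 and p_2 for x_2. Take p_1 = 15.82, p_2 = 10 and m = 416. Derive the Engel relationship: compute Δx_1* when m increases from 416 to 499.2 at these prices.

Δx_1* = 2.6296

MU_x_1/MU_x_2 = (5·x_2)/(5·x_1); tangency sets this equal to p_1/p_2.
So 5·p_2·x_2 = 5·p_1·x_1; combined with the budget, a share 0.5 of income goes to x_1.
Demand: x_1*(p_1,p_2,m) = 0.5·m/p_1 and x_2* = 0.5·m/p_2.
At p_1=15.82, p_2=10, m=416: x_1* = 0.5·416/15.82 = 13.1479.
At m' = 499.2: x_1* = 15.7775. Change: 15.7775 − 13.1479 = 2.6296.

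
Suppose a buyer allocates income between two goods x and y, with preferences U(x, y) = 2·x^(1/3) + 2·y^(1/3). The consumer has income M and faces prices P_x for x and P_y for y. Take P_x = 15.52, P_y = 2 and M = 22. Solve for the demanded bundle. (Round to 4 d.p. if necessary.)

x* = 0.3744, y* = 8.0943

MU_x ∝ 2·x^(-2/3), MU_y ∝ 2·y^(-2/3), so MRS = (y/x)^(2/3) = P_x/P_y.
Hence y/x = (P_x/P_y)^(1/(2/3)), i.e. raised to the 1.5 power.
With the ratio pinned down, the budget gives x* = M/(P_x + P_y·(y/x)) and y* = (y/x)·x*.
Numerically y/x = 21.616859, so x* = 22/(15.52 + 2·21.616859) = 0.3744 and y* = 21.616859·0.3744 = 8.0943.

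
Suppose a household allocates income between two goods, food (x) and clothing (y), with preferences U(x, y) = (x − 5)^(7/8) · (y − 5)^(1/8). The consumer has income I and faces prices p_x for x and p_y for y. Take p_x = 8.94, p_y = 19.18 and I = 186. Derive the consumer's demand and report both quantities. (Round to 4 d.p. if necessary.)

MRS = 7·(y−5)/(x−5). Tangency with p_x/p_y gives y−5 = (1/7)·(p_x/p_y)·(x−5).
After buying the subsistence bundle (5, 5), a share 0.875 of the remaining income goes to x: x* = 5 + 0.875·(I − 5p_x − 5p_y)/p_x.
Discretionary income = 186 − 5·8.94 − 5·19.18 = 45.4; x* = 5 + 0.875·45.4/8.94 = 9.4435; y* = 5 + 0.125·45.4/19.18 = 5.2959.

x* = 9.4435, y* = 5.2959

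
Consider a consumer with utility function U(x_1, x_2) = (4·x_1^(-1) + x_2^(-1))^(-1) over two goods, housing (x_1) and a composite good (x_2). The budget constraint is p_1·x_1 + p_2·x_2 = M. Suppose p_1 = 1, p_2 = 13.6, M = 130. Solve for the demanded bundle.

Substitute x_2 = (x_2/x_1)·x_1 into the budget: x_1* = M/(p_1 + p_2·(x_2/x_1)).
Numerically x_2/x_1 = 0.135582, so x_1* = 130/(1 + 13.6·0.135582) = 45.7117 and x_2* = 0.135582·45.7117 = 6.1977.

x_1* = 45.7117, x_2* = 6.1977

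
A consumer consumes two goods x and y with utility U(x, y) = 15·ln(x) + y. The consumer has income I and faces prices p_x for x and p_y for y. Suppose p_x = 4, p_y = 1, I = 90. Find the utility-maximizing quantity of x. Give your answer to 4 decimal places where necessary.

Set MRS = p_x/p_y: (15/x)/1 = p_x/p_y.
So x*(p_x,p_y) = 15·p_y/p_x, independent of income; and y* = (I − 15·p_y)/p_y.
At the given prices: x* = 15·1/4 = 3.75.

x* = 3.75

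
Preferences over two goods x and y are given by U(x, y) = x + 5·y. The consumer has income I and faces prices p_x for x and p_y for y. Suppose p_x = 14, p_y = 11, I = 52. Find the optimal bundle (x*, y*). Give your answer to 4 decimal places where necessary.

Perfect substitutes: compare marginal utility per dollar. 1/p_x vs 5/p_y → 0.0714 vs 0.4545.
y gives more utility per dollar, so spend all income on y: y* = I/p_y, x* = 0.
Numerically: x* = 0, y* = 4.7273.

x* = 0, y* = 4.7273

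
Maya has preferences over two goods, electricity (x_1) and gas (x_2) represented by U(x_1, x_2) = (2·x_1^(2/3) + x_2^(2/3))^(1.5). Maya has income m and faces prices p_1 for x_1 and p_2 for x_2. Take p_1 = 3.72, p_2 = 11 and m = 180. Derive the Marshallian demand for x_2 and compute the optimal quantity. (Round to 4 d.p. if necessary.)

MU_x_1 ∝ 2·x_1^(-1/3), MU_x_2 ∝ x_2^(-1/3), so MRS = 2·(x_2/x_1)^(1/3) = p_1/p_2.
Solve for the ratio: x_2/x_1 = [(1/2)·p_1/p_2]^(3).
Substitute x_2 = (x_2/x_1)·x_1 into the budget: x_1* = m/(p_1 + p_2·(x_2/x_1)).
Numerically x_2/x_1 = 0.004835, so x_1* = 180/(3.72 + 11·0.004835) = 47.7051 and x_2* = 0.004835·47.7051 = 0.2306.

x_2* = 0.2306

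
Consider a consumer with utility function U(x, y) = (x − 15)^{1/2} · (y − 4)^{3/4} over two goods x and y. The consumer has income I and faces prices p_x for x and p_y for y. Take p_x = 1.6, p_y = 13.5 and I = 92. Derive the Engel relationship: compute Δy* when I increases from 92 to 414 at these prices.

MRS = (2/3)·(y−4)/(x−15). Tangency with p_x/p_y gives y−4 = (3/2)·(p_x/p_y)·(x−15).
Substituting into the budget: x* = 15 + 0.4·(I − 15·p_x − 4·p_y)/p_x, and y* = 4 + 0.6·(…)/p_y.
Discretionary income = 92 − 15·1.6 − 4·13.5 = 14; y* = 4 + 0.6·14/13.5 = 4.6222.
At I' = 414: y* = 18.9333. Change: 18.9333 − 4.6222 = 14.3111.

Δy* = 14.3111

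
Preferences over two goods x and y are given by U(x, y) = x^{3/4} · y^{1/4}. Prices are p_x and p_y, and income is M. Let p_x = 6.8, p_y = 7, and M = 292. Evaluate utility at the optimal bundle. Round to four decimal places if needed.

V = 24.2945

At p_x=6.8, p_y=7, M=292: x* = 0.75·292/6.8 = 32.2059, y* = 10.4286.
Utility at the optimum: U(32.2059, 10.4286) = 24.2945.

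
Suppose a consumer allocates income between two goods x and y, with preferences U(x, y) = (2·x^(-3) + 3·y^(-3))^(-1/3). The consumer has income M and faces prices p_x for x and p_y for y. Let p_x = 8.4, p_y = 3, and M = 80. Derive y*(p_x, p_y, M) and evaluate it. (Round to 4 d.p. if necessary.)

MRS = MU_x/MU_y = (2/3)·(y/x)^(4). Set equal to p_x/p_y.
Hence y/x = ((3/2)·p_x/p_y)^(1/(4)), i.e. raised to the 0.25 power.
With the ratio pinned down, the budget gives x* = M/(p_x + p_y·(y/x)) and y* = (y/x)·x*.
Numerically y/x = 1.431569, so x* = 80/(8.4 + 3·1.431569) = 6.3018 and y* = 1.431569·6.3018 = 9.0215.

y* = 9.0215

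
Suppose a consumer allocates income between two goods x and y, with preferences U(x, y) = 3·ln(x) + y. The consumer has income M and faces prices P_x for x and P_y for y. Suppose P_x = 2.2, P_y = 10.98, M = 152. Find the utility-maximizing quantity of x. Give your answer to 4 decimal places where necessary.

MU_x = 3/x, MU_y = 1. Tangency: 3/x = P_x/P_y.
So x*(P_x,P_y) = 3·P_y/P_x, independent of income; and y* = (M − 3·P_y)/P_y.
At the given prices: x* = 3·10.98/2.2 = 14.9727.

x* = 14.9727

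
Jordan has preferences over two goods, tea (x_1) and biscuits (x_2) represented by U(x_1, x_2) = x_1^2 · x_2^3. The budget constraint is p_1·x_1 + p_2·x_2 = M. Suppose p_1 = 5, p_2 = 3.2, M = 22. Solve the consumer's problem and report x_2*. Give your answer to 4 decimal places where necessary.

x_2* = 4.125

MU_x_1/MU_x_2 = (2·x_2)/(3·x_1); tangency sets this equal to p_1/p_2.
Rearranging, p_2·x_2 = (3/2)·p_1·x_1. Substituting into the budget gives p_1·x_1·(1 + (3/2)) = M.
Demand: x_1*(p_1,p_2,M) = 0.4·M/p_1 and x_2* = 0.6·M/p_2.
At p_1=5, p_2=3.2, M=22: x_2* = 0.6·22/3.2 = 4.125.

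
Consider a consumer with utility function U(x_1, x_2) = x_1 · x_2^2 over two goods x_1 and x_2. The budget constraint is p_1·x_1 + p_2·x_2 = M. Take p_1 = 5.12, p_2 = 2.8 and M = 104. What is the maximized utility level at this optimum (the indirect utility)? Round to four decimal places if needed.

MU_x_1/MU_x_2 = (x_2)/(2·x_1); tangency sets this equal to p_1/p_2.
Rearranging, p_2·x_2 = 2·p_1·x_1. Substituting into the budget gives p_1·x_1·(1 + 2) = M.
Demand: x_1*(p_1,p_2,M) = 1/3·M/p_1 and x_2* = 2/3·M/p_2.
At p_1=5.12, p_2=2.8, M=104: x_1* = 1/3·104/5.12 = 6.7708, x_2* = 24.7619.
Utility at the optimum: U(6.7708, 24.7619) = 4151.5495.

V = 4151.5495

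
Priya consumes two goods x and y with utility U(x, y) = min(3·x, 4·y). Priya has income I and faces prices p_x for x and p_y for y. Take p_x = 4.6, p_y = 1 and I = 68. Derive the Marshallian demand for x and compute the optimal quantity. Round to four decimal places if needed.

Leontief preferences: the optimum is at the kink where x/4 = y/3, i.e. y = (3/4)·x.
Budget: p_x·x + p_y·(3/4)·x = I, so (4·p_x + 3·p_y)·x = 4·I.
Demand: x*(p_x,p_y,I) = 4·I/(4·p_x + 3·p_y), y* = 3·I/(4·p_x + 3·p_y).
Here 4·4.6 + 3·1 = 21.4, giving x* = 12.7103.

x* = 12.7103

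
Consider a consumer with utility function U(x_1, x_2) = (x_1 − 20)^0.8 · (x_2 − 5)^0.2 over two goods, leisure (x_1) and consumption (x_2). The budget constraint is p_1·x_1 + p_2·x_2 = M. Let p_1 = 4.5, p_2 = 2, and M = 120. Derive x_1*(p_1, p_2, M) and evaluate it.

MRS = 4·(x_2−5)/(x_1−20). Tangency with p_1/p_2 gives x_2−5 = (1/4)·(p_1/p_2)·(x_1−20).
Substituting into the budget: x_1* = 20 + 0.8·(M − 20·p_1 − 5·p_2)/p_1, and x_2* = 5 + 0.2·(…)/p_2.
Discretionary income = 120 − 20·4.5 − 5·2 = 20; x_1* = 20 + 0.8·20/4.5 = 23.5556.

x_1* = 23.5556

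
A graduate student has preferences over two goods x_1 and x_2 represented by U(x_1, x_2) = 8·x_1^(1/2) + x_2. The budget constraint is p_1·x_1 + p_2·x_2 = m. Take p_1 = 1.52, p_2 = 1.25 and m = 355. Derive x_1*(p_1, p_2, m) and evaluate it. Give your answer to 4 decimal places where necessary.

Utility is quasi-linear in x_2; the FOC for x_1 is 4/√x_1 = p_1/p_2.
Solve: √x_1 = 4·p_2/p_1, so x_1*(p_1,p_2) = (4·p_2/p_1)², and x_2* = (m − p_1·x_1*)/p_2.
Plugging in: x_1* = (4·1.25/1.52)² = 10.8206.

x_1* = 10.8206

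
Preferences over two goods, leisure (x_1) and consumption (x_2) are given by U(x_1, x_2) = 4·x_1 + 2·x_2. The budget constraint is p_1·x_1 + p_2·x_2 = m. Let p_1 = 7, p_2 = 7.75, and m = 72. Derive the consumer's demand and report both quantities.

Perfect substitutes: compare marginal utility per dollar. 4/p_1 vs 2/p_2 → 0.5714 vs 0.2581.
x_1 gives more utility per dollar, so spend all income on x_1: x_1* = m/p_1, x_2* = 0.
Numerically: x_1* = 10.2857, x_2* = 0.

x_1* = 10.2857, x_2* = 0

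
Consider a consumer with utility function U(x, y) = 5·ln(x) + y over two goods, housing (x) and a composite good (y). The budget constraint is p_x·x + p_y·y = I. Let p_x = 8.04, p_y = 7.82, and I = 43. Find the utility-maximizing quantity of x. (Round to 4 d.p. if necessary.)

x* = 4.8632

MU_x = 5/x, MU_y = 1. Tangency: 5/x = p_x/p_y.
So x*(p_x,p_y) = 5·p_y/p_x, independent of income; and y* = (I − 5·p_y)/p_y.
At the given prices: x* = 5·7.82/8.04 = 4.8632.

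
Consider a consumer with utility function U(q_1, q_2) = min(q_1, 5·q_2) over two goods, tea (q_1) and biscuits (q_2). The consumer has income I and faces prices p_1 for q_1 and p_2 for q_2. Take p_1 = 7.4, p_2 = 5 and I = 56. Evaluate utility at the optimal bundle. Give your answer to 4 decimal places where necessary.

V = 6.6667

Here 5·7.4 + 5 = 42, giving q_1* = 6.6667 and q_2* = 1.3333.
Utility at the optimum: U(6.6667, 1.3333) = 6.6667.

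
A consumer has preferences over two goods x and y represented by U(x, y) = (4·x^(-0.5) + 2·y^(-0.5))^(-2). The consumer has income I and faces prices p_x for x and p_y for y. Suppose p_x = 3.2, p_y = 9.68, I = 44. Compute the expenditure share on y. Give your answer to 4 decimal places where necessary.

MRS = MU_x/MU_y = 2·(y/x)^(1.5). Set equal to p_x/p_y.
Hence y/x = ((1/2)·p_x/p_y)^(1/(1.5)), i.e. raised to the 2/3 power.
With the ratio pinned down, the budget gives x* = I/(p_x + p_y·(y/x)) and y* = (y/x)·x*.
Numerically y/x = 0.301183, so x* = 44/(3.2 + 9.68·0.301183) = 7.1949 and y* = 0.301183·7.1949 = 2.167.
Expenditure on y: 9.68·2.167 = 20.9763; share = 0.4767.

share on y = 0.4767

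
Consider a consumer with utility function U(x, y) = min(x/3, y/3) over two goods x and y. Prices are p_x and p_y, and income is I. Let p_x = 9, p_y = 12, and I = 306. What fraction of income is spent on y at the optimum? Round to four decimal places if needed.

With perfect complements, no substitution: consume in ratio x:y = 3:3.
Budget: p_x·x + p_y·x = I, so (3·p_x + 3·p_y)·x = 3·I.
Demand: x*(p_x,p_y,I) = 3·I/(3·p_x + 3·p_y), y* = 3·I/(3·p_x + 3·p_y).
Here 3·9 + 3·12 = 63, giving x* = 14.5714 and y* = 14.5714.
Expenditure on y: 12·14.5714 = 174.8571; share = 0.5714.

share on y = 0.5714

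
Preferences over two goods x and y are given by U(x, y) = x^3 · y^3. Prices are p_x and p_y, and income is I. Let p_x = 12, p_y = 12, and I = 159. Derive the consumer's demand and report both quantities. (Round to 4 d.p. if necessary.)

x* = 6.625, y* = 6.625

Tangency: MRS = y/x = p_x/p_y.
So 3·p_y·y = 3·p_x·x; combined with the budget, a share 0.5 of income goes to x.
Demand: x*(p_x,p_y,I) = 0.5·I/p_x and y* = 0.5·I/p_y.
At p_x=12, p_y=12, I=159: x* = 0.5·159/12 = 6.625, y* = 6.625.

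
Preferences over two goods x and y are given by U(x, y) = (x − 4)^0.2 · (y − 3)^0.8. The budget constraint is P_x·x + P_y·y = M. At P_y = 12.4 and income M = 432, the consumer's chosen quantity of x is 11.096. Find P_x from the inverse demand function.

This is Cobb-Douglas in (x−4, y−3): tangency gives 0.2·P_y·(y−3) = 0.8·P_x·(x−4).
Substituting into the budget: x* = 4 + 0.2·(M − 4·P_x − 3·P_y)/P_x, and y* = 3 + 0.8·(…)/P_y.
Set x* = 11.096 in the demand function and solve for P_x: P_x = 10.

P_x = 10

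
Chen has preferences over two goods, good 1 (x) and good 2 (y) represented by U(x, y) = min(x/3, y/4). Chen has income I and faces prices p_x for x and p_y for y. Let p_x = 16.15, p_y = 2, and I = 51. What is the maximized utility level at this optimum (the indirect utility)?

V = 0.9035

With perfect complements, no substitution: consume in ratio x:y = 3:4.
Budget: p_x·x + p_y·(4/3)·x = I, so (3·p_x + 4·p_y)·x = 3·I.
Demand: x*(p_x,p_y,I) = 3·I/(3·p_x + 4·p_y), y* = 4·I/(3·p_x + 4·p_y).
Here 3·16.15 + 4·2 = 56.45, giving x* = 2.7104 and y* = 3.6138.
Utility at the optimum: U(2.7104, 3.6138) = 0.9035.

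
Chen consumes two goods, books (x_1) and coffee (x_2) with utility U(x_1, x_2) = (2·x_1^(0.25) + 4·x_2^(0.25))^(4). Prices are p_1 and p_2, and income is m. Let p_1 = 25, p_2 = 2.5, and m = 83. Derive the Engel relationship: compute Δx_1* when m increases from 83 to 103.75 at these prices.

Δx_1* = 0.1291

From the CES first-order condition, (1/2)·(x_2/x_1)^(0.75) = p_1/p_2.
Hence x_2/x_1 = (2·p_1/p_2)^(1/(0.75)), i.e. raised to the 4/3 power.
Substitute x_2 = (x_2/x_1)·x_1 into the budget: x_1* = m/(p_1 + p_2·(x_2/x_1)).
Numerically x_2/x_1 = 54.288352, so x_1* = 83/(25 + 2.5·54.288352) = 0.5164.
At m' = 103.75: x_1* = 0.6455. Change: 0.6455 − 0.5164 = 0.1291.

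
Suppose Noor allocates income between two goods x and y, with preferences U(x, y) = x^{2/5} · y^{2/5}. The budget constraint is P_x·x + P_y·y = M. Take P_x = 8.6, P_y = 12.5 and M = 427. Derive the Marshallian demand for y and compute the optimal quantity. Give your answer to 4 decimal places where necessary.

y* = 17.08

MU_x/MU_y = (0.4·y)/(0.4·x); tangency sets this equal to P_x/P_y.
So 0.4·P_y·y = 0.4·P_x·x; combined with the budget, a share 0.5 of income goes to x.
Demand: x*(P_x,P_y,M) = 0.5·M/P_x and y* = 0.5·M/P_y.
At P_x=8.6, P_y=12.5, M=427: y* = 0.5·427/12.5 = 17.08.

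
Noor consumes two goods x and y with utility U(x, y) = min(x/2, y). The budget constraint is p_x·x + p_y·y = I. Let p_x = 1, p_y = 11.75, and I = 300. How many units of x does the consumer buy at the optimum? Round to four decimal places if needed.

Leontief preferences: the optimum is at the kink where x/2 = y/1, i.e. y = (1/2)·x.
Budget: p_x·x + p_y·(1/2)·x = I, so (2·p_x + p_y)·x = 2·I.
Demand: x*(p_x,p_y,I) = 2·I/(2·p_x + p_y), y* = I/(2·p_x + p_y).
Here 2·1 + 11.75 = 13.75, giving x* = 43.6364.

x* = 43.6364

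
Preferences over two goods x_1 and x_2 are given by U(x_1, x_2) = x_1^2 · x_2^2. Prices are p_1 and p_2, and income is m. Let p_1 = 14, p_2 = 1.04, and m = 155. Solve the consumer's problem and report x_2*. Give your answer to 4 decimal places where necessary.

x_2* = 74.5192

Demand: x_1*(p_1,p_2,m) = 0.5·m/p_1 and x_2* = 0.5·m/p_2.
At p_1=14, p_2=1.04, m=155: x_2* = 0.5·155/1.04 = 74.5192.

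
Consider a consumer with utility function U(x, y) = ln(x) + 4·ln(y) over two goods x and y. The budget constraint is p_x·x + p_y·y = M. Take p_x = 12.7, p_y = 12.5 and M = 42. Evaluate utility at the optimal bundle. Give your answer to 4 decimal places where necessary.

The MRS is (1/4)·y/x. Set MRS = p_x/p_y.
So p_y·y = 4·p_x·x; combined with the budget, a share 0.2 of income goes to x.
Demand: x*(p_x,p_y,M) = 0.2·M/p_x and y* = 0.8·M/p_y.
At p_x=12.7, p_y=12.5, M=42: x* = 0.2·42/12.7 = 0.6614, y* = 2.688.
Utility at the optimum: U(0.6614, 2.688) = 3.5418.

V = 3.5418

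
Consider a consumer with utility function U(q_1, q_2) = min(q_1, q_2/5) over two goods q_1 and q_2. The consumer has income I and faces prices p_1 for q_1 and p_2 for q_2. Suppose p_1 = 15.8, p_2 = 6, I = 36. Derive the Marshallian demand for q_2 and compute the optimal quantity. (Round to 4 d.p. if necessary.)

Demand: q_1*(p_1,p_2,I) = I/(p_1 + 5·p_2), q_2* = 5·I/(p_1 + 5·p_2).
Here 15.8 + 5·6 = 45.8, giving q_2* = 3.9301.

q_2* = 3.9301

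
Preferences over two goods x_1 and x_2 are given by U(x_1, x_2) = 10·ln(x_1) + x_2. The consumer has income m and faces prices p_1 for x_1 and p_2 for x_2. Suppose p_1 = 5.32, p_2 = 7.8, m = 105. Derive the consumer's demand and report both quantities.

x_1* = 14.6617, x_2* = 3.4615

So x_1*(p_1,p_2) = 10·p_2/p_1, independent of income; and x_2* = (m − 10·p_2)/p_2.
At the given prices: x_1* = 10·7.8/5.32 = 14.6617, and x_2* = 3.4615.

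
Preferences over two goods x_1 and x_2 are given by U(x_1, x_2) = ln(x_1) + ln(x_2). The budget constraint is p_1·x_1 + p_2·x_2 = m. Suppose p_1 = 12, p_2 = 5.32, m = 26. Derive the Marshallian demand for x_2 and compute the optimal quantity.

Demand: x_1*(p_1,p_2,m) = 0.5·m/p_1 and x_2* = 0.5·m/p_2.
At p_1=12, p_2=5.32, m=26: x_2* = 0.5·26/5.32 = 2.4436.

x_2* = 2.4436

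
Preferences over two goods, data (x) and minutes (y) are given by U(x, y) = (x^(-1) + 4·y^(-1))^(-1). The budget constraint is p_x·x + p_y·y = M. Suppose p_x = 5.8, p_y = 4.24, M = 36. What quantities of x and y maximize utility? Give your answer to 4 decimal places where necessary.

MU_x ∝ x^(-2), MU_y ∝ 4·y^(-2), so MRS = (1/4)·(y/x)^(2) = p_x/p_y.
Solve for the ratio: y/x = [4·p_x/p_y]^(0.5).
Substitute y = (y/x)·x into the budget: x* = M/(p_x + p_y·(y/x)).
Numerically y/x = 2.339166, so x* = 36/(5.8 + 4.24·2.339166) = 2.2904 and y* = 2.339166·2.2904 = 5.3575.

x* = 2.2904, y* = 5.3575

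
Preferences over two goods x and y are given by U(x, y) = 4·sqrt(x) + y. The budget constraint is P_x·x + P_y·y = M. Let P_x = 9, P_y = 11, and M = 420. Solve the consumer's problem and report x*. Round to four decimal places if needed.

Set MRS = P_x/P_y: 2·x^(−1/2) = P_x/P_y.
Thus x* = (2·P_y/P_x)² — independent of M — with the rest of income spent on y.
Plugging in: x* = (2·11/9)² = 5.9753.

x* = 5.9753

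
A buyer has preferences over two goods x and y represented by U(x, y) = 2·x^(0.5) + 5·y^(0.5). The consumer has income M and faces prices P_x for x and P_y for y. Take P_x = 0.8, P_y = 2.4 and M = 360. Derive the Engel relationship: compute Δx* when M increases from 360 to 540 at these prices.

Δx* = 72.973

MRS = MU_x/MU_y = (2/5)·(y/x)^(0.5). Set equal to P_x/P_y.
Hence y/x = ((5/2)·P_x/P_y)^(1/(0.5)), i.e. raised to the 2 power.
Substitute y = (y/x)·x into the budget: x* = M/(P_x + P_y·(y/x)).
Numerically y/x = 0.694444, so x* = 360/(0.8 + 2.4·0.694444) = 145.9459.
At M' = 540: x* = 218.9189. Change: 218.9189 − 145.9459 = 72.973.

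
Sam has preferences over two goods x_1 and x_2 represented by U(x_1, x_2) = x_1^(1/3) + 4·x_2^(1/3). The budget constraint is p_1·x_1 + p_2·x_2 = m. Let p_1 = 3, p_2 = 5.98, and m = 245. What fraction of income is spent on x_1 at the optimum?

MRS = MU_x_1/MU_x_2 = (1/4)·(x_2/x_1)^(2/3). Set equal to p_1/p_2.
Solve for the ratio: x_2/x_1 = [4·p_1/p_2]^(1.5).
With the ratio pinned down, the budget gives x_1* = m/(p_1 + p_2·(x_2/x_1)) and x_2* = (x_2/x_1)·x_1*.
Numerically x_2/x_1 = 2.842628, so x_1* = 245/(3 + 5.98·2.842628) = 12.2507 and x_2* = 2.842628·12.2507 = 34.8241.
Expenditure on x_1: 3·12.2507 = 36.752; share = 0.15.

share on x_1 = 0.15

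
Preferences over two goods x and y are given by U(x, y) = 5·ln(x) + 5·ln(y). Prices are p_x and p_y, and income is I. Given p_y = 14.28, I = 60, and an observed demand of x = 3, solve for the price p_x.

p_x = 10

The MRS is y/x. Set MRS = p_x/p_y.
So 5·p_y·y = 5·p_x·x; combined with the budget, a share 0.5 of income goes to x.
Demand: x*(p_x,p_y,I) = 0.5·I/p_x and y* = 0.5·I/p_y.
Set x* = 3 in the demand function and solve for p_x: p_x = 10.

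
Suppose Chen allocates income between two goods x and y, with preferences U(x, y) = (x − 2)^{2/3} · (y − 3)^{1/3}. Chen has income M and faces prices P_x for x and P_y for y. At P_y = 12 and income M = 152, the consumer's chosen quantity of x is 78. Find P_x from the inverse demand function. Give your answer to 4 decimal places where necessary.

MRS = 2·(y−3)/(x−2). Tangency with P_x/P_y gives y−3 = (1/2)·(P_x/P_y)·(x−2).
After buying the subsistence bundle (2, 3), a share 2/3 of the remaining income goes to x: x* = 2 + 2/3·(M − 2P_x − 3P_y)/P_x.
Set x* = 78 in the demand function and solve for P_x: P_x = 1.

P_x = 1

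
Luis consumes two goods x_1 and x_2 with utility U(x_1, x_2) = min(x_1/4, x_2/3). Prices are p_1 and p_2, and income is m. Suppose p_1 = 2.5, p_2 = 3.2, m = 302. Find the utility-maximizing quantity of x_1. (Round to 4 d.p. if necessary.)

x_1* = 61.6327

Demand: x_1*(p_1,p_2,m) = 4·m/(4·p_1 + 3·p_2), x_2* = 3·m/(4·p_1 + 3·p_2).
Here 4·2.5 + 3·3.2 = 19.6, giving x_1* = 61.6327.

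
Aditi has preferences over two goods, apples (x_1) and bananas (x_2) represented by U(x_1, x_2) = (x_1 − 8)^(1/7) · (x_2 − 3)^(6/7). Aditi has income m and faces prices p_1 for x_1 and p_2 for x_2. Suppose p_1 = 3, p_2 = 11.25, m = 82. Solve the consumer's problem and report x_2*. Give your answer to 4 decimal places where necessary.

x_2* = 4.8476

Discretionary income = 82 − 8·3 − 3·11.25 = 24.25; x_2* = 3 + 6/7·24.25/11.25 = 4.8476.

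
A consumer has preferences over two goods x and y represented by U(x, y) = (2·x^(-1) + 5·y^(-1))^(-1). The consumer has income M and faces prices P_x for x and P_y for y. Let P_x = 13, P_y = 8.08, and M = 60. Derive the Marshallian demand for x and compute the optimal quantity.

MU_x ∝ 2·x^(-2), MU_y ∝ 5·y^(-2), so MRS = (2/5)·(y/x)^(2) = P_x/P_y.
Solve for the ratio: y/x = [(5/2)·P_x/P_y]^(0.5).
Substitute y = (y/x)·x into the budget: x* = M/(P_x + P_y·(y/x)).
Numerically y/x = 2.005562, so x* = 60/(13 + 8.08·2.005562) = 2.0544.

x* = 2.0544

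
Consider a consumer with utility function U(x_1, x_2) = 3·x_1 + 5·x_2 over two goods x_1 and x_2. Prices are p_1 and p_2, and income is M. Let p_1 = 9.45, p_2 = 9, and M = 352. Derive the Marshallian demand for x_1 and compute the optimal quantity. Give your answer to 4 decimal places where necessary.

x_1* = 0

Linear utility — the consumer picks whichever good has higher MU/price: 3/9.45 = 0.3175 vs 5/9 = 0.5556.
x_2 gives more utility per dollar, so spend all income on x_2: x_2* = M/p_2, x_1* = 0.
Numerically: x_1* = 0, x_2* = 39.1111.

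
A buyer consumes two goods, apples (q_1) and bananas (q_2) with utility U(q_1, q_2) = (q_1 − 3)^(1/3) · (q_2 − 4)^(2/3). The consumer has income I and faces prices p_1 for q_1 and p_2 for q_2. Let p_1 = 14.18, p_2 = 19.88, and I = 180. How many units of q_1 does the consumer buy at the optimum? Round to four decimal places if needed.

q_1* = 4.362

This is Cobb-Douglas in (q_1−3, q_2−4): tangency gives 1/3·p_2·(q_2−4) = 2/3·p_1·(q_1−3).
Substituting into the budget: q_1* = 3 + 1/3·(I − 3·p_1 − 4·p_2)/p_1, and q_2* = 4 + 2/3·(…)/p_2.
Discretionary income = 180 − 3·14.18 − 4·19.88 = 57.94; q_1* = 3 + 1/3·57.94/14.18 = 4.362.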